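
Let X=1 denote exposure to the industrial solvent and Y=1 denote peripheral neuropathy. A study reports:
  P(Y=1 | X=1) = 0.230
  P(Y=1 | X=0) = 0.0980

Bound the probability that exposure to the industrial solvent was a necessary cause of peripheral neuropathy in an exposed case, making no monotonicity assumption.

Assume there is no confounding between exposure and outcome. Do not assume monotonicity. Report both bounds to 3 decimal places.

0.574 ≤ PN ≤ 1.000

Let p₁ = 0.23, p₀ = 0.098.
Under exogeneity alone the bounds on PN are max{0,(p₁−p₀)/p₁} ≤ PN ≤ min{1,(1−p₀)/p₁}.
  lower = (p₁ − p₀)/p₁ = 0.132 / 0.23 ≈ 0.5739
  upper = min{1, (1 − p₀)/p₁} = 0.902 / 0.23 ≈ 3.9217 → capped at 1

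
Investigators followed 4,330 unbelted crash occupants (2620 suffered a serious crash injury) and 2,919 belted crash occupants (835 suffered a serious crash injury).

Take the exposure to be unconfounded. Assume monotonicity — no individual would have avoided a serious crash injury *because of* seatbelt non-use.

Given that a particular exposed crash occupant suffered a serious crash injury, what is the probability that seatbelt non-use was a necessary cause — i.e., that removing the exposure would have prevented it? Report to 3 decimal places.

PN ≈ 0.527

p₁ = P(outcome | exposed) = 2620/4330 = 0.60508
p₀ = P(outcome | unexposed) = 835/2919 = 0.28606
Under exogeneity and monotonicity, PN = (p₁ − p₀) / p₁.
PN = (0.60508 − 0.28606) / 0.60508 = 0.31902 / 0.60508 ≈ 0.5272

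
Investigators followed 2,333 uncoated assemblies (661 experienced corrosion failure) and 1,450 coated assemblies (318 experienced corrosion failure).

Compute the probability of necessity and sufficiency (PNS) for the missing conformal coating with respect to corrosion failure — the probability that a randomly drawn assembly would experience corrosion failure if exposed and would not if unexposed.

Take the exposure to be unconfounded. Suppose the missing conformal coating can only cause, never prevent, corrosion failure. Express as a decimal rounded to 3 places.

PNS ≈ 0.064

p₁ = P(outcome | exposed) = 661/2333 = 0.28333
p₀ = P(outcome | unexposed) = 318/1450 = 0.21931
Under exogeneity and monotonicity, PNS = p₁ − p₀.
PNS = 0.28333 − 0.21931 = 0.064016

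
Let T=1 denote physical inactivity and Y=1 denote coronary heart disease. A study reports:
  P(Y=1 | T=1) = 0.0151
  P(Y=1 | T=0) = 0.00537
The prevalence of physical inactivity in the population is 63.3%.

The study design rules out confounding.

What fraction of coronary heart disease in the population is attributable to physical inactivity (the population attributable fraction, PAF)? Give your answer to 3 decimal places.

Let p₁ = 0.0151, p₀ = 0.00537.
Overall risk P(Y=1) = π·p₁ + (1−π)·p₀ = 0.633×0.0151 + 0.367×0.00537 = 0.011529.
Under exogeneity, PAF = [P(Y=1) − p₀] / P(Y=1).
PAF = (0.011529 − 0.00537) / 0.011529 ≈ 0.5342

PAF ≈ 0.534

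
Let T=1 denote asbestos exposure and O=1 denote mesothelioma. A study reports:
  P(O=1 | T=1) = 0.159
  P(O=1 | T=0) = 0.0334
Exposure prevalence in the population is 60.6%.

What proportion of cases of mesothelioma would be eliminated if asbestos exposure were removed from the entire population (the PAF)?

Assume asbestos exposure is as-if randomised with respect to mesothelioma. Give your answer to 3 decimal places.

PAF ≈ 0.695

Let p₁ = 0.159, p₀ = 0.0334.
Overall risk P(Y=1) = π·p₁ + (1−π)·p₀ = 0.606×0.159 + 0.394×0.0334 = 0.10951.
Under exogeneity, PAF = [P(Y=1) − p₀] / P(Y=1).
PAF = (0.10951 − 0.0334) / 0.10951 ≈ 0.6950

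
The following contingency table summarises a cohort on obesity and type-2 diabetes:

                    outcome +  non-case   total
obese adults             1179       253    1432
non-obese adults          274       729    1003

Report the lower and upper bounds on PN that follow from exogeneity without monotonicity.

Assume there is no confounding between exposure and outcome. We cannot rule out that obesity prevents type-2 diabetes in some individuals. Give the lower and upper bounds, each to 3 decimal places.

0.668 ≤ PN ≤ 0.883

p₁ = P(outcome | exposed) = 1179/1432 = 0.82332
p₀ = P(outcome | unexposed) = 274/1003 = 0.27318
Under exogeneity alone the bounds on PN are max{0,(p₁−p₀)/p₁} ≤ PN ≤ min{1,(1−p₀)/p₁}.
  lower = (p₁ − p₀)/p₁ = 0.55014 / 0.82332 ≈ 0.6682
  upper = min{1, (1 − p₀)/p₁} = 0.72682 / 0.82332 ≈ 0.8828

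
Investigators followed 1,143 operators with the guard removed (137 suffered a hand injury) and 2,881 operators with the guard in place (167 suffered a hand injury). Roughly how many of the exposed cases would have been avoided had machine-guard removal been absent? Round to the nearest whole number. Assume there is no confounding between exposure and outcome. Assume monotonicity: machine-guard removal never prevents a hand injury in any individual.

about 71 cases

p₁ = P(outcome | exposed) = 137/1143 = 0.11986
p₀ = P(outcome | unexposed) = 167/2881 = 0.057966
PN = (p₁ − p₀)/p₁ = (0.11986 − 0.057966) / 0.11986 ≈ 0.51639.
Attributable cases ≈ PN × (exposed cases) = 0.51639 × 137 ≈ 70.74.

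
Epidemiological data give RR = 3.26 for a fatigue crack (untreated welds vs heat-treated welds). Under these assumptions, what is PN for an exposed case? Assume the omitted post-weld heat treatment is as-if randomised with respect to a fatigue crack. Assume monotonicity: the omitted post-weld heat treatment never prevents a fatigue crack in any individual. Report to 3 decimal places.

PN ≈ 0.693

Under exogeneity and monotonicity, PN = (RR − 1) / RR = 1 − 1/RR.
PN = (3.26 − 1) / 3.26 = 2.26 / 3.26 ≈ 0.6933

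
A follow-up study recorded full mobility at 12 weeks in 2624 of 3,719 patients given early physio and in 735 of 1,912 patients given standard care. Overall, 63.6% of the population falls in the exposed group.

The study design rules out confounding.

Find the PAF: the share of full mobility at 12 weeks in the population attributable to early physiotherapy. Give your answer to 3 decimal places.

p₁ = P(outcome | exposed) = 2624/3719 = 0.70557
p₀ = P(outcome | unexposed) = 735/1912 = 0.38441
Overall risk P(Y=1) = π·p₁ + (1−π)·p₀ = 0.636×0.70557 + 0.364×0.38441 = 0.58867.
Under exogeneity, PAF = [P(Y=1) − p₀] / P(Y=1).
PAF = (0.58867 − 0.38441) / 0.58867 ≈ 0.3470

PAF ≈ 0.347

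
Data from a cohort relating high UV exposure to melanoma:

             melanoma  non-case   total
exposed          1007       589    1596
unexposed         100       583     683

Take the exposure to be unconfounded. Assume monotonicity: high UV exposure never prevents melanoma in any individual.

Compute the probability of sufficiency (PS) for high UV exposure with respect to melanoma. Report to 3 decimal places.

p₁ = P(outcome | exposed) = 1007/1596 = 0.63095
p₀ = P(outcome | unexposed) = 100/683 = 0.14641
Under exogeneity and monotonicity, PS = (p₁ − p₀) / (1 − p₀).
PS = (0.63095 − 0.14641) / (1 − 0.14641) = 0.48454 / 0.85359 ≈ 0.5677

PS ≈ 0.568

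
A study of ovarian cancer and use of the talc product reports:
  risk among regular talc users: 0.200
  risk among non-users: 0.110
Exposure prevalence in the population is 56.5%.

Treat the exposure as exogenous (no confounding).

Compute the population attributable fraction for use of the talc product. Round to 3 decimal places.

PAF ≈ 0.316

Let p₁ = 0.2, p₀ = 0.11.
Overall risk P(Y=1) = π·p₁ + (1−π)·p₀ = 0.565×0.2 + 0.435×0.11 = 0.16085.
Under exogeneity, PAF = [P(Y=1) − p₀] / P(Y=1).
PAF = (0.16085 − 0.11) / 0.16085 ≈ 0.3161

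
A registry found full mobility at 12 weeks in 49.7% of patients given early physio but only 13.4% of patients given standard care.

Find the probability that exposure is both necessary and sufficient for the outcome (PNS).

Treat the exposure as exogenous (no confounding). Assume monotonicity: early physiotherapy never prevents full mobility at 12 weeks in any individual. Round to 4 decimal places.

p₁ = 0.497, p₀ = 0.134.
Under exogeneity and monotonicity, PNS = p₁ − p₀.
PNS = 0.497 − 0.134 = 0.363

PNS ≈ 0.3630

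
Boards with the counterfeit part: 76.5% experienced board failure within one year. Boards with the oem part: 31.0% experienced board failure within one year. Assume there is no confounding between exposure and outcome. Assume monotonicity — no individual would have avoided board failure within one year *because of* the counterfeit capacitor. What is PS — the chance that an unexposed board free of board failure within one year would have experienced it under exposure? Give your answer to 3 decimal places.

PS ≈ 0.659

p₁ = 0.765, p₀ = 0.31.
Under exogeneity and monotonicity, PS = (p₁ − p₀) / (1 − p₀).
PS = (0.765 − 0.31) / (1 − 0.31) = 0.455 / 0.69 ≈ 0.6594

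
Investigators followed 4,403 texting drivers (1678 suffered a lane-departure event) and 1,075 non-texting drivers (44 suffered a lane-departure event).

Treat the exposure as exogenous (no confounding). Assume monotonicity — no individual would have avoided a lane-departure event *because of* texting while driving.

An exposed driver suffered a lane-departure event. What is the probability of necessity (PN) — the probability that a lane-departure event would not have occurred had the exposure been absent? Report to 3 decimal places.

PN ≈ 0.893

p₁ = P(outcome | exposed) = 1678/4403 = 0.3811
p₀ = P(outcome | unexposed) = 44/1075 = 0.04093
Under exogeneity and monotonicity, PN = (p₁ − p₀) / p₁.
PN = (0.3811 − 0.04093) / 0.3811 = 0.34017 / 0.3811 ≈ 0.8926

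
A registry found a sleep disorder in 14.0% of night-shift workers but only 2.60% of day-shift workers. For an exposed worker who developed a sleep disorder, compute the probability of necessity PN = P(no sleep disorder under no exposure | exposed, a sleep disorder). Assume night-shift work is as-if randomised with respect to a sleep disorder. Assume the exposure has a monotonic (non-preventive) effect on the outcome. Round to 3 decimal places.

p₁ = 0.14, p₀ = 0.026.
Under exogeneity and monotonicity, PN = (p₁ − p₀) / p₁.
PN = (0.14 − 0.026) / 0.14 = 0.114 / 0.14 ≈ 0.8143

PN ≈ 0.814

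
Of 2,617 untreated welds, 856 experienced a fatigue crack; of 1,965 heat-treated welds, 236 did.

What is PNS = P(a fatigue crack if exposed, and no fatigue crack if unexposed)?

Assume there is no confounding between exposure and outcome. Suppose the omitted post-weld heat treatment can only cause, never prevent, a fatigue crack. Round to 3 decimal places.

PNS ≈ 0.207

p₁ = P(outcome | exposed) = 856/2617 = 0.32709
p₀ = P(outcome | unexposed) = 236/1965 = 0.1201
Under exogeneity and monotonicity, PNS = p₁ − p₀.
PNS = 0.32709 − 0.1201 = 0.20699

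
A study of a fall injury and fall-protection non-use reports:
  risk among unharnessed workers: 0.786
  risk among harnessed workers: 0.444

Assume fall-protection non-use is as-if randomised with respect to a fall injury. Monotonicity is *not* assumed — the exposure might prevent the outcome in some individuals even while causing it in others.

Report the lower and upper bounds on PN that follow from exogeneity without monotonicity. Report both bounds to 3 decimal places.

Let p₁ = 0.786, p₀ = 0.444.
Under exogeneity alone the bounds on PN are max{0,(p₁−p₀)/p₁} ≤ PN ≤ min{1,(1−p₀)/p₁}.
  lower = (p₁ − p₀)/p₁ = 0.342 / 0.786 ≈ 0.4351
  upper = min{1, (1 − p₀)/p₁} = 0.556 / 0.786 ≈ 0.7074

0.435 ≤ PN ≤ 0.707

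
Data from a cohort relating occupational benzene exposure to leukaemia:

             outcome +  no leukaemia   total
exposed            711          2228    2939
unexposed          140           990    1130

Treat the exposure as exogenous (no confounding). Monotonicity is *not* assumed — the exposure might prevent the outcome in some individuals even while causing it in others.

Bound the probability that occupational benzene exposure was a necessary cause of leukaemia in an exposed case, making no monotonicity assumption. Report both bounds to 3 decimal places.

0.488 ≤ PN ≤ 1.000

p₁ = P(outcome | exposed) = 711/2939 = 0.24192
p₀ = P(outcome | unexposed) = 140/1130 = 0.12389
Under exogeneity alone the bounds on PN are max{0,(p₁−p₀)/p₁} ≤ PN ≤ min{1,(1−p₀)/p₁}.
  lower = (p₁ − p₀)/p₁ = 0.11803 / 0.24192 ≈ 0.4879
  upper = min{1, (1 − p₀)/p₁} = 0.87611 / 0.24192 ≈ 3.6215 → capped at 1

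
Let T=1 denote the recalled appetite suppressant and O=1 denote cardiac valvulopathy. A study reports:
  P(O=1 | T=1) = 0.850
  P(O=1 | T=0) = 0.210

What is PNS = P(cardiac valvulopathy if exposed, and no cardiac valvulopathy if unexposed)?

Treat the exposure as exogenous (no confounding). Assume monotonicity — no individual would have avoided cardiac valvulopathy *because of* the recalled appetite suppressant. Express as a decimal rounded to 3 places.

PNS ≈ 0.640

Let p₁ = 0.85, p₀ = 0.21.
Under exogeneity and monotonicity, PNS = p₁ − p₀.
PNS = 0.85 − 0.21 = 0.64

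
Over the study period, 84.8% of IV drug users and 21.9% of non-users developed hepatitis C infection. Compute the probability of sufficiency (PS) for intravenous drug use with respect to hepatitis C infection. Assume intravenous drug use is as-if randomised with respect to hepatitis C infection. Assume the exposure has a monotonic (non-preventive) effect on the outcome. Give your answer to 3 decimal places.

p₁ = 0.848, p₀ = 0.219.
Under exogeneity and monotonicity, PS = (p₁ − p₀) / (1 − p₀).
PS = (0.848 − 0.219) / (1 − 0.219) = 0.629 / 0.781 ≈ 0.8054

PS ≈ 0.805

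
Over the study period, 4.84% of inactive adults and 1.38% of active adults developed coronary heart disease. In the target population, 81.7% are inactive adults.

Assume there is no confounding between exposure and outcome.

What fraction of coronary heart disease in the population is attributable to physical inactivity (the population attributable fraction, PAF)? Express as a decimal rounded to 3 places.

PAF ≈ 0.672

p₁ = 0.0484, p₀ = 0.0138.
Overall risk P(Y=1) = π·p₁ + (1−π)·p₀ = 0.817×0.0484 + 0.183×0.0138 = 0.042068.
Under exogeneity, PAF = [P(Y=1) − p₀] / P(Y=1).
PAF = (0.042068 − 0.0138) / 0.042068 ≈ 0.6720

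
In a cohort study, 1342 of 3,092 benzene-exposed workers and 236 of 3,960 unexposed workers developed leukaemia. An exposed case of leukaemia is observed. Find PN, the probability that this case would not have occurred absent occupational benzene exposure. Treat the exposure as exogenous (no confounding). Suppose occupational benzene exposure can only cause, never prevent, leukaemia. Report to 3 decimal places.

p₁ = P(outcome | exposed) = 1342/3092 = 0.43402
p₀ = P(outcome | unexposed) = 236/3960 = 0.059596
Under exogeneity and monotonicity, PN = (p₁ − p₀) / p₁.
PN = (0.43402 − 0.059596) / 0.43402 = 0.37443 / 0.43402 ≈ 0.8627

PN ≈ 0.863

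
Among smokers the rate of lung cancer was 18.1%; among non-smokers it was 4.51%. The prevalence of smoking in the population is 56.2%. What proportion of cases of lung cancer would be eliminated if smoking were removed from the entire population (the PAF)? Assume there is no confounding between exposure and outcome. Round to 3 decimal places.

PAF ≈ 0.629

p₁ = 0.181, p₀ = 0.0451.
Overall risk P(Y=1) = π·p₁ + (1−π)·p₀ = 0.562×0.181 + 0.438×0.0451 = 0.12148.
Under exogeneity, PAF = [P(Y=1) − p₀] / P(Y=1).
PAF = (0.12148 − 0.0451) / 0.12148 ≈ 0.6287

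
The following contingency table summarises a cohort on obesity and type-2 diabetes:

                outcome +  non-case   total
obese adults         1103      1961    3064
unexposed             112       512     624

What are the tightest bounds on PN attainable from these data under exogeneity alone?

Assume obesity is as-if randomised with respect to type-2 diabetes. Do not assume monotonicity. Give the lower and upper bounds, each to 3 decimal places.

0.501 ≤ PN ≤ 1.000

p₁ = P(outcome | exposed) = 1103/3064 = 0.35999
p₀ = P(outcome | unexposed) = 112/624 = 0.17949
Under exogeneity alone the bounds on PN are max{0,(p₁−p₀)/p₁} ≤ PN ≤ min{1,(1−p₀)/p₁}.
  lower = (p₁ − p₀)/p₁ = 0.1805 / 0.35999 ≈ 0.5014
  upper = min{1, (1 − p₀)/p₁} = 0.82051 / 0.35999 ≈ 2.2793 → capped at 1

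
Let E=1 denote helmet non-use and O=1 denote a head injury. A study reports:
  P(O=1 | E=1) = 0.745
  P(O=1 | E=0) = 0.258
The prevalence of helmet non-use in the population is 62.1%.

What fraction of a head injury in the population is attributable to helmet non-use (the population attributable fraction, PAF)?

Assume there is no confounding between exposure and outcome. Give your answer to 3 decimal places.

Let p₁ = 0.745, p₀ = 0.258.
Overall risk P(Y=1) = π·p₁ + (1−π)·p₀ = 0.621×0.745 + 0.379×0.258 = 0.56043.
Under exogeneity, PAF = [P(Y=1) − p₀] / P(Y=1).
PAF = (0.56043 − 0.258) / 0.56043 ≈ 0.5396

PAF ≈ 0.540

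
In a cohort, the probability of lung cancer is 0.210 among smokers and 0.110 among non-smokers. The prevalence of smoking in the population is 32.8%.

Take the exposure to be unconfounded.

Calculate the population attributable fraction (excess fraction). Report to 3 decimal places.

PAF ≈ 0.230

Let p₁ = 0.21, p₀ = 0.11.
Overall risk P(Y=1) = π·p₁ + (1−π)·p₀ = 0.328×0.21 + 0.672×0.11 = 0.1428.
Under exogeneity, PAF = [P(Y=1) − p₀] / P(Y=1).
PAF = (0.1428 − 0.11) / 0.1428 ≈ 0.2297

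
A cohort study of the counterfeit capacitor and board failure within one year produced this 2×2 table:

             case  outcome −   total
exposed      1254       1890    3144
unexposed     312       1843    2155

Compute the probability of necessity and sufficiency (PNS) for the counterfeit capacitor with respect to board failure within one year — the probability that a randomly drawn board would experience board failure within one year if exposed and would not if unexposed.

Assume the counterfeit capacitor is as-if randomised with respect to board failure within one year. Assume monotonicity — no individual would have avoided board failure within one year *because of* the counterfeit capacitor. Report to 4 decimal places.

p₁ = P(outcome | exposed) = 1254/3144 = 0.39885
p₀ = P(outcome | unexposed) = 312/2155 = 0.14478
Under exogeneity and monotonicity, PNS = p₁ − p₀.
PNS = 0.39885 − 0.14478 = 0.25408

PNS ≈ 0.2541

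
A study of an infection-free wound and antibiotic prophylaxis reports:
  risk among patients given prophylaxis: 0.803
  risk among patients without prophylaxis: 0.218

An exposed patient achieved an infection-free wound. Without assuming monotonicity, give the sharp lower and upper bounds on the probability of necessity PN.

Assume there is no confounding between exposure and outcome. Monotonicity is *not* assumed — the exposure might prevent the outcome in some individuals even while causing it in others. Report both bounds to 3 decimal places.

Let p₁ = 0.803, p₀ = 0.218.
Under exogeneity alone the bounds on PN are max{0,(p₁−p₀)/p₁} ≤ PN ≤ min{1,(1−p₀)/p₁}.
  lower = (p₁ − p₀)/p₁ = 0.585 / 0.803 ≈ 0.7285
  upper = min{1, (1 − p₀)/p₁} = 0.782 / 0.803 ≈ 0.9738

0.729 ≤ PN ≤ 0.974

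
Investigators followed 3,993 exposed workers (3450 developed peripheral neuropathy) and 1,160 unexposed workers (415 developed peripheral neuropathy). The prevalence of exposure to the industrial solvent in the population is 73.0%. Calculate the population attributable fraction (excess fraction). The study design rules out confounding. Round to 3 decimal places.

PAF ≈ 0.508

p₁ = P(outcome | exposed) = 3450/3993 = 0.86401
p₀ = P(outcome | unexposed) = 415/1160 = 0.35776
Overall risk P(Y=1) = π·p₁ + (1−π)·p₀ = 0.73×0.86401 + 0.27×0.35776 = 0.72732.
Under exogeneity, PAF = [P(Y=1) − p₀] / P(Y=1).
PAF = (0.72732 − 0.35776) / 0.72732 ≈ 0.5081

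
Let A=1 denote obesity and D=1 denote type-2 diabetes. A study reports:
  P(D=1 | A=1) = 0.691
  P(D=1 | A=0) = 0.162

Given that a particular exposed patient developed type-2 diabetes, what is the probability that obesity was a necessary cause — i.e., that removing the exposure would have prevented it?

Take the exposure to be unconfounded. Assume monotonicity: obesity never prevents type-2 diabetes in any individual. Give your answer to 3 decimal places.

PN ≈ 0.766

Let p₁ = 0.691, p₀ = 0.162.
Under exogeneity and monotonicity, PN = (p₁ − p₀) / p₁.
PN = (0.691 − 0.162) / 0.691 = 0.529 / 0.691 ≈ 0.7656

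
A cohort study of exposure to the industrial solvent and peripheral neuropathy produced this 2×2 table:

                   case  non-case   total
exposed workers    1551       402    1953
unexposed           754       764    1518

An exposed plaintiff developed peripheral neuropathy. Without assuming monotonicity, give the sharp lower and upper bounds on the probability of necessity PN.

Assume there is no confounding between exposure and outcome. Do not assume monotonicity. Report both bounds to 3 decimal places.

0.375 ≤ PN ≤ 0.634

p₁ = P(outcome | exposed) = 1551/1953 = 0.79416
p₀ = P(outcome | unexposed) = 754/1518 = 0.49671
Under exogeneity alone the bounds on PN are max{0,(p₁−p₀)/p₁} ≤ PN ≤ min{1,(1−p₀)/p₁}.
  lower = (p₁ − p₀)/p₁ = 0.29746 / 0.79416 ≈ 0.3746
  upper = min{1, (1 − p₀)/p₁} = 0.50329 / 0.79416 ≈ 0.6337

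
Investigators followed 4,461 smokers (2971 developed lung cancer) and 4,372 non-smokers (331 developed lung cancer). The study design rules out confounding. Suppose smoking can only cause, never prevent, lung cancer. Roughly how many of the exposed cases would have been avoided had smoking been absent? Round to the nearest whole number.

about 2633 cases

p₁ = P(outcome | exposed) = 2971/4461 = 0.66599
p₀ = P(outcome | unexposed) = 331/4372 = 0.075709
PN = (p₁ − p₀)/p₁ = (0.66599 − 0.075709) / 0.66599 ≈ 0.88632.
Attributable cases ≈ PN × (exposed cases) = 0.88632 × 2971 ≈ 2633.26.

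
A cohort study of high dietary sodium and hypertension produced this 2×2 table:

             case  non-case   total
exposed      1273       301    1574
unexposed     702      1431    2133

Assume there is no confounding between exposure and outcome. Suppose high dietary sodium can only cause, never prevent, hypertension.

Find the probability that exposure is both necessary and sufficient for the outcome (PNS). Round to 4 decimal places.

PNS ≈ 0.4797

p₁ = P(outcome | exposed) = 1273/1574 = 0.80877
p₀ = P(outcome | unexposed) = 702/2133 = 0.32911
Under exogeneity and monotonicity, PNS = p₁ − p₀.
PNS = 0.80877 − 0.32911 = 0.47965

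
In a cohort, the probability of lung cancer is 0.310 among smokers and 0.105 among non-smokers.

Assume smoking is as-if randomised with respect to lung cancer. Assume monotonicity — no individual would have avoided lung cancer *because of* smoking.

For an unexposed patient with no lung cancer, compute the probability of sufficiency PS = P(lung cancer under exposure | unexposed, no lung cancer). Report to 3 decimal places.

PS ≈ 0.229

Let p₁ = 0.31, p₀ = 0.105.
Under exogeneity and monotonicity, PS = (p₁ − p₀) / (1 − p₀).
PS = (0.31 − 0.105) / (1 − 0.105) = 0.205 / 0.895 ≈ 0.2291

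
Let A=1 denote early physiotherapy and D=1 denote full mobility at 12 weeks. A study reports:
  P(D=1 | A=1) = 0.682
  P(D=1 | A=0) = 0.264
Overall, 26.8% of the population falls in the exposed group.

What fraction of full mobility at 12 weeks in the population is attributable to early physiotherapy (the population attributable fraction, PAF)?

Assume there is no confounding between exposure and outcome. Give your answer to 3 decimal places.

PAF ≈ 0.298

Let p₁ = 0.682, p₀ = 0.264.
Overall risk P(Y=1) = π·p₁ + (1−π)·p₀ = 0.268×0.682 + 0.732×0.264 = 0.37602.
Under exogeneity, PAF = [P(Y=1) − p₀] / P(Y=1).
PAF = (0.37602 − 0.264) / 0.37602 ≈ 0.2979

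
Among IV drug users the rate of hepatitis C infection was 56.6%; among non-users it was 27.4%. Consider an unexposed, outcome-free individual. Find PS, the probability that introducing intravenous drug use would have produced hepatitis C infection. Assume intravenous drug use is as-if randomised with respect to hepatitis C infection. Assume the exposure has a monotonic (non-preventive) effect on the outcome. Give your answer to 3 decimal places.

p₁ = 0.566, p₀ = 0.274.
Under exogeneity and monotonicity, PS = (p₁ − p₀) / (1 − p₀).
PS = (0.566 − 0.274) / (1 − 0.274) = 0.292 / 0.726 ≈ 0.4022

PS ≈ 0.402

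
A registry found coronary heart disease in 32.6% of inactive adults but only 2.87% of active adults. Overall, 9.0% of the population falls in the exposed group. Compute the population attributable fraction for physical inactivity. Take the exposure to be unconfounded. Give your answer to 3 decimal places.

PAF ≈ 0.482

p₁ = 0.326, p₀ = 0.0287.
Overall risk P(Y=1) = π·p₁ + (1−π)·p₀ = 0.09×0.326 + 0.91×0.0287 = 0.055457.
Under exogeneity, PAF = [P(Y=1) − p₀] / P(Y=1).
PAF = (0.055457 − 0.0287) / 0.055457 ≈ 0.4825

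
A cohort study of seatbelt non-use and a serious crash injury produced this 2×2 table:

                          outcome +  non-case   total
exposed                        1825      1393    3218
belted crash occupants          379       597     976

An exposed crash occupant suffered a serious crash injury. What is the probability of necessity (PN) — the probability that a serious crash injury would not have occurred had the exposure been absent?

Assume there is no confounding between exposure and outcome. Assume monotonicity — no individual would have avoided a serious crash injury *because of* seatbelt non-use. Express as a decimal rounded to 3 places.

p₁ = P(outcome | exposed) = 1825/3218 = 0.56712
p₀ = P(outcome | unexposed) = 379/976 = 0.38832
Under exogeneity and monotonicity, PN = (p₁ − p₀)/p₁.
PN = (0.56712 − 0.38832) / 0.56712 ≈ 0.3153

PN ≈ 0.315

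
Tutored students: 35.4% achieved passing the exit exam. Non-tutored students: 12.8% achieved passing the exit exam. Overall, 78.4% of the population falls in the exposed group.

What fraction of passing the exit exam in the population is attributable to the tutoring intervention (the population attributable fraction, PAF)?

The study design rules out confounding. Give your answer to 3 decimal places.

PAF ≈ 0.581

p₁ = 0.354, p₀ = 0.128.
Overall risk P(Y=1) = π·p₁ + (1−π)·p₀ = 0.784×0.354 + 0.216×0.128 = 0.30518.
Under exogeneity, PAF = [P(Y=1) − p₀] / P(Y=1).
PAF = (0.30518 − 0.128) / 0.30518 ≈ 0.5806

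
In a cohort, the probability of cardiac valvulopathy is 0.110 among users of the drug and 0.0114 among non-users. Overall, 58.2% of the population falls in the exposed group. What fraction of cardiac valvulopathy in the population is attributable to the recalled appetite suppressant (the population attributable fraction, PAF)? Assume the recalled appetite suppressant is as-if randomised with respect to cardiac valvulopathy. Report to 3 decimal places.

PAF ≈ 0.834

Let p₁ = 0.11, p₀ = 0.0114.
Overall risk P(Y=1) = π·p₁ + (1−π)·p₀ = 0.582×0.11 + 0.418×0.0114 = 0.068785.
Under exogeneity, PAF = [P(Y=1) − p₀] / P(Y=1).
PAF = (0.068785 − 0.0114) / 0.068785 ≈ 0.8343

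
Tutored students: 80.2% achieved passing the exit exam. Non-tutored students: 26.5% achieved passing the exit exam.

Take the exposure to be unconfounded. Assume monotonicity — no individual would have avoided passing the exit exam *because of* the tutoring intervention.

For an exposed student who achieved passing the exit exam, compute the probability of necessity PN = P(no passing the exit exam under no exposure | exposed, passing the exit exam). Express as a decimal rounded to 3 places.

p₁ = 0.802, p₀ = 0.265.
Under exogeneity and monotonicity, PN = (p₁ − p₀) / p₁.
PN = (0.802 − 0.265) / 0.802 = 0.537 / 0.802 ≈ 0.6696

PN ≈ 0.670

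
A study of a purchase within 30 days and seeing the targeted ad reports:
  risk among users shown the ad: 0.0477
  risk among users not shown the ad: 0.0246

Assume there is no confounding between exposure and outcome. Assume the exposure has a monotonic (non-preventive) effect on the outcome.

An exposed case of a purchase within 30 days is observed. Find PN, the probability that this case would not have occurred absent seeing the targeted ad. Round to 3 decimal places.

Let p₁ = 0.0477, p₀ = 0.0246.
Under exogeneity and monotonicity, PN = (p₁ − p₀) / p₁.
PN = (0.0477 − 0.0246) / 0.0477 = 0.0231 / 0.0477 ≈ 0.4843

PN ≈ 0.484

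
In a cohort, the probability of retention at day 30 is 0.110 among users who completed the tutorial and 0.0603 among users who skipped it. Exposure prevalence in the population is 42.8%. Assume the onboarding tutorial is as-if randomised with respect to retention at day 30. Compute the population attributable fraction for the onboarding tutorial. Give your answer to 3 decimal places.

Let p₁ = 0.11, p₀ = 0.0603.
Overall risk P(Y=1) = π·p₁ + (1−π)·p₀ = 0.428×0.11 + 0.572×0.0603 = 0.081572.
Under exogeneity, PAF = [P(Y=1) − p₀] / P(Y=1).
PAF = (0.081572 − 0.0603) / 0.081572 ≈ 0.2608

PAF ≈ 0.261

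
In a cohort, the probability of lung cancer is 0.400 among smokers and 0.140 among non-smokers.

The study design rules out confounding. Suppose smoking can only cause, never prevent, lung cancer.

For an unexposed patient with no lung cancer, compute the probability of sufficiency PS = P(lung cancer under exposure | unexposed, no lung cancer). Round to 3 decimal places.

PS ≈ 0.302

Let p₁ = 0.4, p₀ = 0.14.
Under exogeneity and monotonicity, PS = (p₁ − p₀) / (1 − p₀).
PS = (0.4 − 0.14) / (1 − 0.14) = 0.26 / 0.86 ≈ 0.3023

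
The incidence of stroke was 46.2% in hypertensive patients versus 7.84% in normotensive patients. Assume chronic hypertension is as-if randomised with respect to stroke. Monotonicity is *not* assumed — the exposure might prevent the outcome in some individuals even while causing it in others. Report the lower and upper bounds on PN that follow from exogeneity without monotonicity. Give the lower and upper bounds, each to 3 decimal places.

p₁ = 0.462, p₀ = 0.0784.
Under exogeneity alone the bounds on PN are max{0,(p₁−p₀)/p₁} ≤ PN ≤ min{1,(1−p₀)/p₁}.
  lower = (p₁ − p₀)/p₁ = 0.3836 / 0.462 ≈ 0.8303
  upper = min{1, (1 − p₀)/p₁} = 0.9216 / 0.462 ≈ 1.9948 → capped at 1

0.830 ≤ PN ≤ 1.000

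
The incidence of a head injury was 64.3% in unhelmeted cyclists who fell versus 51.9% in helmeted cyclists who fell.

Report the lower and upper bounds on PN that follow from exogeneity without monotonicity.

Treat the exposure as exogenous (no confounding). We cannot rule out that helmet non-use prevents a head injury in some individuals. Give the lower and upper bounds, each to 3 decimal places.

0.193 ≤ PN ≤ 0.748

p₁ = 0.643, p₀ = 0.519.
Under exogeneity alone the bounds on PN are max{0,(p₁−p₀)/p₁} ≤ PN ≤ min{1,(1−p₀)/p₁}.
  lower = (p₁ − p₀)/p₁ = 0.124 / 0.643 ≈ 0.1928
  upper = min{1, (1 − p₀)/p₁} = 0.481 / 0.643 ≈ 0.7481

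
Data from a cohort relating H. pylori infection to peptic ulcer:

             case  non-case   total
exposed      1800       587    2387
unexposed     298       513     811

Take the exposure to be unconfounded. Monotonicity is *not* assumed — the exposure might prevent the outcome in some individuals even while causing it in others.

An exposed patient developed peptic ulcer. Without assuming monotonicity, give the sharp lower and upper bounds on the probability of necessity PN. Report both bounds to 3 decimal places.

p₁ = P(outcome | exposed) = 1800/2387 = 0.75408
p₀ = P(outcome | unexposed) = 298/811 = 0.36745
Under exogeneity alone the bounds on PN are max{0,(p₁−p₀)/p₁} ≤ PN ≤ min{1,(1−p₀)/p₁}.
  lower = (p₁ − p₀)/p₁ = 0.38664 / 0.75408 ≈ 0.5127
  upper = min{1, (1 − p₀)/p₁} = 0.63255 / 0.75408 ≈ 0.8388

0.513 ≤ PN ≤ 0.839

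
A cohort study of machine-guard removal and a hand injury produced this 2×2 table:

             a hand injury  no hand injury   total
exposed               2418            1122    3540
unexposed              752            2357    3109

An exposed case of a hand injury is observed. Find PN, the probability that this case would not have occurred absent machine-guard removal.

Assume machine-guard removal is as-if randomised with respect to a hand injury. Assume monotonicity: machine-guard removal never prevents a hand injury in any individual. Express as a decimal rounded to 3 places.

PN ≈ 0.646

p₁ = P(outcome | exposed) = 2418/3540 = 0.68305
p₀ = P(outcome | unexposed) = 752/3109 = 0.24188
Under exogeneity and monotonicity, PN = (p₁ − p₀) / p₁.
PN = (0.68305 − 0.24188) / 0.68305 = 0.44117 / 0.68305 ≈ 0.6459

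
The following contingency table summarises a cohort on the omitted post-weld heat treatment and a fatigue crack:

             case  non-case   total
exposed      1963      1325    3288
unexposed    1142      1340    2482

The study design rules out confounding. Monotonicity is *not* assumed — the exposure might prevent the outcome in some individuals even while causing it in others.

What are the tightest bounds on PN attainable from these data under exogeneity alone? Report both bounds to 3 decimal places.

0.229 ≤ PN ≤ 0.904

p₁ = P(outcome | exposed) = 1963/3288 = 0.59702
p₀ = P(outcome | unexposed) = 1142/2482 = 0.46011
Under exogeneity alone the bounds on PN are max{0,(p₁−p₀)/p₁} ≤ PN ≤ min{1,(1−p₀)/p₁}.
  lower = (p₁ − p₀)/p₁ = 0.13691 / 0.59702 ≈ 0.2293
  upper = min{1, (1 − p₀)/p₁} = 0.53989 / 0.59702 ≈ 0.9043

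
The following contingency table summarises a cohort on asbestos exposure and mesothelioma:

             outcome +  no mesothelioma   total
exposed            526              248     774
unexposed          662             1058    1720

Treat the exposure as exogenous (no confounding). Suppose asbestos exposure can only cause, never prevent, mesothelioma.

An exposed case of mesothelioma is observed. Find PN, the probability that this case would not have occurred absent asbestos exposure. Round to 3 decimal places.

PN ≈ 0.434

p₁ = P(outcome | exposed) = 526/774 = 0.67959
p₀ = P(outcome | unexposed) = 662/1720 = 0.38488
Under exogeneity and monotonicity, PN = (p₁ − p₀)/p₁.
PN = (0.67959 − 0.38488) / 0.67959 ≈ 0.4337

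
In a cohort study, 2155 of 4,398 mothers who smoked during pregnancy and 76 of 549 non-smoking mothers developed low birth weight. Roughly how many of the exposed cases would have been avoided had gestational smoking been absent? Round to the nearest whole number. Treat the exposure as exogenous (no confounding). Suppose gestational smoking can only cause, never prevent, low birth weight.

p₁ = P(outcome | exposed) = 2155/4398 = 0.49
p₀ = P(outcome | unexposed) = 76/549 = 0.13843
PN = (p₁ − p₀)/p₁ = (0.49 − 0.13843) / 0.49 ≈ 0.71748.
Attributable cases ≈ PN × (exposed cases) = 0.71748 × 2155 ≈ 1546.17.

about 1546 cases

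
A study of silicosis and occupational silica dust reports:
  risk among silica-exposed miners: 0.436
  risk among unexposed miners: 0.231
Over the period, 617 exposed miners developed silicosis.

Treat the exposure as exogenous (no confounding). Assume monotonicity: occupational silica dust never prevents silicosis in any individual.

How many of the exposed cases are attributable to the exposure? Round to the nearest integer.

Let p₁ = 0.436, p₀ = 0.231.
PN = (p₁ − p₀)/p₁ = (0.436 − 0.231) / 0.436 ≈ 0.47018.
Attributable cases ≈ PN × (exposed cases) = 0.47018 × 617 ≈ 290.10.

about 290 cases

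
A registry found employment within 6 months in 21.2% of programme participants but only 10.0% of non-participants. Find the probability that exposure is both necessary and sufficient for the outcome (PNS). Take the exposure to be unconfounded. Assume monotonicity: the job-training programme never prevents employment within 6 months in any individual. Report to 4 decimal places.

PNS ≈ 0.1120

p₁ = 0.212, p₀ = 0.1.
Under exogeneity and monotonicity, PNS = p₁ − p₀.
PNS = 0.212 − 0.1 = 0.112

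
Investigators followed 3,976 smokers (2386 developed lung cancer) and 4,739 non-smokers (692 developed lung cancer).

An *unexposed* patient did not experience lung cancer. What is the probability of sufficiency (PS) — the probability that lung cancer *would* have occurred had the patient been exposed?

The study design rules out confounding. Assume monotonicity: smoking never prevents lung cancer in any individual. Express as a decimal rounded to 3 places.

p₁ = P(outcome | exposed) = 2386/3976 = 0.6001
p₀ = P(outcome | unexposed) = 692/4739 = 0.14602
Under exogeneity and monotonicity, PS = (p₁ − p₀) / (1 − p₀).
PS = (0.6001 − 0.14602) / (1 − 0.14602) = 0.45408 / 0.85398 ≈ 0.5317

PS ≈ 0.532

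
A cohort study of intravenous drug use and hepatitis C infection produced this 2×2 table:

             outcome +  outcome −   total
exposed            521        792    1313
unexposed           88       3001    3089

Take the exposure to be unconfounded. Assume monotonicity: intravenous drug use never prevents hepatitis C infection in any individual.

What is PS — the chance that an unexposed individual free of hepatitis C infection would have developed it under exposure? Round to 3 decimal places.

p₁ = P(outcome | exposed) = 521/1313 = 0.3968
p₀ = P(outcome | unexposed) = 88/3089 = 0.028488
Under exogeneity and monotonicity, PS = (p₁ − p₀)/(1 − p₀).
PS = (0.3968 − 0.028488) / 0.97151 ≈ 0.3791

PS ≈ 0.379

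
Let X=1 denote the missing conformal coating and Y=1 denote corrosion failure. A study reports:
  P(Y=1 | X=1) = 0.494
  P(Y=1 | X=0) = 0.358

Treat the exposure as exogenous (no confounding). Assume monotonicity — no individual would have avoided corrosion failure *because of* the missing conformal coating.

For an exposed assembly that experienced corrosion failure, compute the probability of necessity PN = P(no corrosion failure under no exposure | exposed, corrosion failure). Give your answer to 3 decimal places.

Let p₁ = 0.494, p₀ = 0.358.
Under exogeneity and monotonicity, PN = (p₁ − p₀) / p₁.
PN = (0.494 − 0.358) / 0.494 = 0.136 / 0.494 ≈ 0.2753

PN ≈ 0.275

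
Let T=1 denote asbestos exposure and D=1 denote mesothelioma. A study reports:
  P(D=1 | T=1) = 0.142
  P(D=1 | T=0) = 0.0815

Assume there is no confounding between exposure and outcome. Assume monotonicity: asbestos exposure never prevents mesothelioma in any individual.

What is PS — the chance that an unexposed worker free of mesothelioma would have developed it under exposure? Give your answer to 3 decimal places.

Let p₁ = 0.142, p₀ = 0.0815.
Under exogeneity and monotonicity, PS = (p₁ − p₀) / (1 − p₀).
PS = (0.142 − 0.0815) / (1 − 0.0815) = 0.0605 / 0.9185 ≈ 0.0659

PS ≈ 0.066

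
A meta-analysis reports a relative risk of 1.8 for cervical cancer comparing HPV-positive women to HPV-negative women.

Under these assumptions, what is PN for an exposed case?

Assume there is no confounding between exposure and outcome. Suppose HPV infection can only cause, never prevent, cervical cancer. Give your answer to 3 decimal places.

PN ≈ 0.444

Under exogeneity and monotonicity, PN = (RR − 1) / RR = 1 − 1/RR.
PN = (1.8 − 1) / 1.8 = 0.8 / 1.8 ≈ 0.4444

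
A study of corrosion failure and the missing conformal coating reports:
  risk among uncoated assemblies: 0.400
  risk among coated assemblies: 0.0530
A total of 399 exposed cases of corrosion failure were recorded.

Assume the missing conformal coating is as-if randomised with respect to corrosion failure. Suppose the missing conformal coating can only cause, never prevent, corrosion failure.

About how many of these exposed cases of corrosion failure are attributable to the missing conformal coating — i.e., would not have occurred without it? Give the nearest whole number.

about 346 cases

Let p₁ = 0.4, p₀ = 0.053.
PN = (p₁ − p₀)/p₁ = (0.4 − 0.053) / 0.4 ≈ 0.86750.
Attributable cases ≈ PN × (exposed cases) = 0.86750 × 399 ≈ 346.13.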